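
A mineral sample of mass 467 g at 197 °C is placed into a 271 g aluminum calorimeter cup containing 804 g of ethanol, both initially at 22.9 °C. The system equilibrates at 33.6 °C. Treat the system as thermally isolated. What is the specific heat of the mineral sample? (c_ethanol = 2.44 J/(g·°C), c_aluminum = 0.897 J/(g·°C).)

c ≈ 0.309 J/(g·°C)

Net heat exchanged in the isolated system is zero:
467·c·(33.6 − 197) + 804·2.44·(33.6 − 22.9) + 271·0.897·(33.6 − 22.9) = 0
-76308 c = -23592
c = -23592/-76308 ≈ 0.3092 J/(g·°C)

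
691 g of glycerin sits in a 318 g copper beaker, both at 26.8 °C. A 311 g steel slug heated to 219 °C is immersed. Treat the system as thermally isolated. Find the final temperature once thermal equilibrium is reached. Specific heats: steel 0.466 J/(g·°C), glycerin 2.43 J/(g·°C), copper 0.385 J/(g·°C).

Net heat exchanged in the isolated system is zero:
311·0.466·(T − 219) + 691·2.43·(T − 26.8) + 318·0.385·(T − 26.8) = 0
144.93(T − 219) + 1679.1(T − 26.8) + 122.43(T − 26.8) = 0
(144.93 + 1679.1 + 122.43) T = 144.93·219 + 1679.1·26.8 + 122.43·26.8
T ≈ 41.11 °C

T_f ≈ 41.1 °C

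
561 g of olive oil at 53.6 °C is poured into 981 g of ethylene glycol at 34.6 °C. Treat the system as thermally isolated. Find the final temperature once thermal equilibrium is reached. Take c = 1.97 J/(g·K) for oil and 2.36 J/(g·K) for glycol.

T_f ≈ 40.7 °C

Setting the total heat transfer to zero:
561·1.97·(T − 53.6) + 981·2.36·(T − 34.6) = 0
1105.2(T − 53.6) + 2315.2(T − 34.6) = 0
3420.3 T = 139342
T = 139342/3420.3 ≈ 40.74 °C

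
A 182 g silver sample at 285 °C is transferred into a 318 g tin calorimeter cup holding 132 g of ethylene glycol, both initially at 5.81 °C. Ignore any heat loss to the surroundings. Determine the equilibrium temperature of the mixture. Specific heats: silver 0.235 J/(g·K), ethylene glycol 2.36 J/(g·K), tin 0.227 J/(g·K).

T_f ≈ 33.8 °C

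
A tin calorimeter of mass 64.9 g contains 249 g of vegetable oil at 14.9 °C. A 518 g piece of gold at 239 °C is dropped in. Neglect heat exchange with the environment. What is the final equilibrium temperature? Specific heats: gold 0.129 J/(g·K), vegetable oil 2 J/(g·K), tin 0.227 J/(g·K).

T_f ≈ 40.7 °C

T_f = Σ m_i c_i T_i / Σ m_i c_i:
T_f = (66.82×239 + 498×14.9 + 14.73×14.9) / (66.82 + 498 + 14.73)
    = 23610 / 579.55 ≈ 40.74 °C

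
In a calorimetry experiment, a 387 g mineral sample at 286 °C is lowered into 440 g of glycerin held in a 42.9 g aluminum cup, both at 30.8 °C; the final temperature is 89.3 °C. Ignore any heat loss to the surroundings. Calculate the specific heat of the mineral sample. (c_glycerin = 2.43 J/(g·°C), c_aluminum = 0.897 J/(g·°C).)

Net heat exchanged in the isolated system is zero:
387×c×(89.3 − 286) + 440×2.43×(89.3 − 30.8) + 42.9×0.897×(89.3 − 30.8) = 0
-76123 c = -64799
c = -64799/-76123 ≈ 0.8512 J/(g·°C)

c ≈ 0.851 J/(g·°C)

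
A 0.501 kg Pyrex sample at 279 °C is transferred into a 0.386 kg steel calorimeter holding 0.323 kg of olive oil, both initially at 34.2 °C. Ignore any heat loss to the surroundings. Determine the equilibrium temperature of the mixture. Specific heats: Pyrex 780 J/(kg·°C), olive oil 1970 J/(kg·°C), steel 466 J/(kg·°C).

T_f ≈ 113.5 °C

Conservation of energy gives ΣQ = 0:
0.501·780·(T − 279) + 0.323·1970·(T − 34.2) + 0.386·466·(T − 34.2) = 0
390.78(T − 279) + 636.31(T − 34.2) + 179.88(T − 34.2) = 0
1207 T = 136941
T = 136941 / 1207 = 113 °C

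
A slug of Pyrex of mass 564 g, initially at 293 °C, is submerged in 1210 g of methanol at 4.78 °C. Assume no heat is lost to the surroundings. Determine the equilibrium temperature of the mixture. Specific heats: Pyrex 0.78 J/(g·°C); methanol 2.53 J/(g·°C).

Set heat shed by the hot body equal to heat absorbed by the cold body:
564*0.78*(293 − T) = 1210*2.53*(T − 4.78)
439.92(293 − T) = 3061.3(T − 4.78)
3501.2 T = 143530  ⇒  T ≈ 40.99 °C

T_f ≈ 41.0 °C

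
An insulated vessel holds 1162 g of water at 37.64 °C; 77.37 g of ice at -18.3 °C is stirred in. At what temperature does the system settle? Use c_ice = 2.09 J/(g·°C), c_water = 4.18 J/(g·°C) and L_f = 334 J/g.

T_f ≈ 29.7 °C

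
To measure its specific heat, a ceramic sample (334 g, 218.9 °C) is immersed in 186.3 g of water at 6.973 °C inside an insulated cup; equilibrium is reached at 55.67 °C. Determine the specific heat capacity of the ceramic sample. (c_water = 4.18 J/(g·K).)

c ≈ 0.696 J/(g·K)

Heat gained plus heat lost sum to zero:
334×c×(55.67 − 218.9) + 186.3×4.18×(55.67 − 6.973) = 0
-54519 c = -37922
c = -37922/-54519 ≈ 0.6956 J/(g·K)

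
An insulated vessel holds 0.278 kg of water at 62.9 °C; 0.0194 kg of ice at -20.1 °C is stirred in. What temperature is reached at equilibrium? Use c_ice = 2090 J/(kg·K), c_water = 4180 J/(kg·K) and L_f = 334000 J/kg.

T_f ≈ 52.9 °C

Let T be the final temperature. ΣQ_i = 0:
ice -20.1→0 °C: 0.0194·2090·20.1 = 814.97
  latent heat to melt: 0.0194·334000 = 6479.6
  warm the meltwater: 81.09 T
  water: 1162(T − 62.9)
1243.1 T = 73092 − 7294.6 = 65798
T ≈ 52.93 °C — above 0 °C, consistent with complete melting.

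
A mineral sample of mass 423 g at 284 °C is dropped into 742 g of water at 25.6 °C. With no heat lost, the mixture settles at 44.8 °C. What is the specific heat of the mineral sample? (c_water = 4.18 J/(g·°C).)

c ≈ 0.589 J/(g·°C)

Conservation of energy gives ΣQ = 0:
423×c×(44.8 − 284) + 742×4.18×(44.8 − 25.6) = 0
-101182 c = -59550
c = -59550/-101182 ≈ 0.5885 J/(g·°C)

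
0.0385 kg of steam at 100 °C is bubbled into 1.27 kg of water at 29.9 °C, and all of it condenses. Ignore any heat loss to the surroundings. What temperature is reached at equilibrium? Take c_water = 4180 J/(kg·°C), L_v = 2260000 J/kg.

Taking heat into each body as positive, Σ m c ΔT = 0:
steam→water at 100 °C releases m L_v = 0.0385·2260000 = 87010
  condensed water 100 °C→T: 160.93(T − 100)
  original water: 5308.6(T − 29.9)
5469.5 T = 87010 + 16093 + 158727 = 261830
T ≈ 47.87 °C (< 100 °C, so full condensation is consistent).

T_f ≈ 47.9 °C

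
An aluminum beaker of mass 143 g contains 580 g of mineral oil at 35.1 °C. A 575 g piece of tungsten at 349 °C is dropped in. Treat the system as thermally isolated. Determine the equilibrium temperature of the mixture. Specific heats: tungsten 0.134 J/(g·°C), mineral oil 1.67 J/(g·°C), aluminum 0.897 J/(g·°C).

T_f ≈ 55.7 °C

Net heat exchanged in the isolated system is zero:
575·0.134·(T − 349) + 580·1.67·(T − 35.1) + 143·0.897·(T − 35.1) = 0
77.05(T − 349) + 968.6(T − 35.1) + 128.27(T − 35.1) = 0
(77.05 + 968.6 + 128.27) T = 77.05·349 + 968.6·35.1 + 128.27·35.1
T = 65391/1173.9 ≈ 55.70 °C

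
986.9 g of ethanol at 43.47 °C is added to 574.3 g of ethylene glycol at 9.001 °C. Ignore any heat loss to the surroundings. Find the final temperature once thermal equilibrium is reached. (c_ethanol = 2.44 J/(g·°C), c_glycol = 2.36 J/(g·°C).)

T_f ≈ 31.1 °C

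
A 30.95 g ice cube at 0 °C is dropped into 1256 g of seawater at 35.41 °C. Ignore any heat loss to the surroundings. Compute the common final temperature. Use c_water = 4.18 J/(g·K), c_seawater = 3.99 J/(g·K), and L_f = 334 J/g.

T_f ≈ 32.5 °C

Net heat exchanged in the isolated system is zero:
latent heat to melt: 30.95×334 = 10337
  warm the meltwater: 129.37 T
  seawater cools: 1256×3.99×(T − 35.41) = 5011.4(T − 35.41)
5140.8 T = 177455 − 10337 = 167118
T ≈ 32.51 °C (positive, so assuming full melt was valid).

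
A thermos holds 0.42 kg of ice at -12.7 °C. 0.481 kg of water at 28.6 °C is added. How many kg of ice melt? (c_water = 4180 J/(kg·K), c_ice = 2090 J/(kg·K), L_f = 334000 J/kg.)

Cooling the water to 0 °C releases 0.481×4180×28.6 = 57503 J.
Of that, 0.42×2090×12.7 = 11148 J goes to bring the ice to 0 °C, leaving 46355 J.
To melt every bit of ice: 0.42×334000 = 140280 J.
Since 46355 < 140280 J, not all the ice melts; equilibrium is at 0 °C.
Mass melted = 46355/334000 ≈ 0.1388 kg.

m_melted ≈ 0.139 kg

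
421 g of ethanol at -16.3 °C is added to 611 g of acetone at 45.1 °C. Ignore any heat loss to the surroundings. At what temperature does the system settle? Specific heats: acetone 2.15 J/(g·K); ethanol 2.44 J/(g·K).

Heat lost by the acetone equals heat gained by the ethanol:
611·2.15·(45.1 − T) = 421·2.44·(T − (-16.3))
1313.6(45.1 − T) = 1027.2(T − (-16.3))
2340.9 T = 42502  ⇒  T ≈ 18.16 °C

T_f ≈ 18.2 °C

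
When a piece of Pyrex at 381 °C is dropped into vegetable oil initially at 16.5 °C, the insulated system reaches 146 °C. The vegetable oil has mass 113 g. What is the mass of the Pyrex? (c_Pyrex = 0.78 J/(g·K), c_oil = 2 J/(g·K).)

m ≈ 160 g

Heat lost by the Pyrex = heat gained by the oil:
m·0.78·(381 − 146) = 113·2·(146 − 16.5)
183.3 m = 29267  ⇒  m ≈ 159.7 g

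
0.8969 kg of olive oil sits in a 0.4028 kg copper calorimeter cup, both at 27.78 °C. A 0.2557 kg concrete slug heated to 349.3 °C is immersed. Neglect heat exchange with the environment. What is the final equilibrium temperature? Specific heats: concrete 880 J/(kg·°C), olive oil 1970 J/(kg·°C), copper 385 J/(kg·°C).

T_f is the heat-capacity-weighted average of the initial temperatures:
T_f = (225.02·349.3 + 1766.9·27.78 + 155.08·27.78) / (225.02 + 1766.9 + 155.08)
    = 131990 / 2147 ≈ 61.48 °C

T_f ≈ 61.5 °C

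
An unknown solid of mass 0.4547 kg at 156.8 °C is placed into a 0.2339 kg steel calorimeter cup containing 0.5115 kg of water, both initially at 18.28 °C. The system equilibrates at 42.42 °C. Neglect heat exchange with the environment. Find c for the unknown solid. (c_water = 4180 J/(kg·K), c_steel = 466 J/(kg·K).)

Conservation of energy gives ΣQ = 0:
0.4547·c·(42.42 − 156.8) + 0.5115·4180·(42.42 − 18.28) + 0.2339·466·(42.42 − 18.28) = 0
-52.01 c = -54244
c = -54244/-52.01 ≈ 1043 J/(kg·K)

c ≈ 1040 J/(kg·K)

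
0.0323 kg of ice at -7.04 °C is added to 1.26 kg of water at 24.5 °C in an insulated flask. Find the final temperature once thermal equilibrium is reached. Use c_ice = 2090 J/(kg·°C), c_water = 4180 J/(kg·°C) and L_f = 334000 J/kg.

Heat gained plus heat lost sum to zero:
warm ice to 0 °C: 0.0323·2090·(0 − (-7.04)) = 475.25
  melt ice: 0.0323·334000 = 10788
  meltwater 0→T: 0.0323·4180·T = 135.01 T
  water cools: 1.26·4180·(T − 24.5) = 5266.8(T − 24.5)
5401.8 T = 129037 − 11263 = 117773
T ≈ 21.80 °C. Since T > 0 °C, the all-ice-melts assumption holds.

T_f ≈ 21.8 °C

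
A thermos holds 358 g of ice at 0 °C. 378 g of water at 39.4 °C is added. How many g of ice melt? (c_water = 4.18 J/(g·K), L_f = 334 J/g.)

Heat available from the water dropping to 0 °C: 378·4.18·39.4 = 62254 J.
Fully melting the ice requires m_ice L_f = 358·334 = 119572 J.
62254 J < 119572 J, so only part of the ice melts and the system sits at 0 °C.
Mass melted = 62254/334 ≈ 186.4 g.

m_melted ≈ 186 g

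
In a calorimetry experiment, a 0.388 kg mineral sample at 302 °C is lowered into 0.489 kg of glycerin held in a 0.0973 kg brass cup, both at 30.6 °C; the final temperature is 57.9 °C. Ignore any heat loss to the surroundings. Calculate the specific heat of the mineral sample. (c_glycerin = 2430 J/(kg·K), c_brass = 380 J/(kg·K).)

c ≈ 353 J/(kg·K)

Taking heat into each body as positive, Σ m c ΔT = 0:
0.388×c×(57.9 − 302) + 0.489×2430×(57.9 − 30.6) + 0.0973×380×(57.9 − 30.6) = 0
-94.71 c = -33449
c = -33449/-94.71 ≈ 353.2 J/(kg·K)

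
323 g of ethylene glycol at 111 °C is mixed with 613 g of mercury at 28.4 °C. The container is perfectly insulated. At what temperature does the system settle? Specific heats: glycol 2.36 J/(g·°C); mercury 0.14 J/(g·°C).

Heat lost by the glycol equals heat gained by the mercury:
323×2.36×(111 − T) = 613×0.14×(T − 28.4)
762.28(111 − T) = 85.82(T − 28.4)
848.1 T = 87050  ⇒  T ≈ 102.64 °C

T_f ≈ 102.6 °C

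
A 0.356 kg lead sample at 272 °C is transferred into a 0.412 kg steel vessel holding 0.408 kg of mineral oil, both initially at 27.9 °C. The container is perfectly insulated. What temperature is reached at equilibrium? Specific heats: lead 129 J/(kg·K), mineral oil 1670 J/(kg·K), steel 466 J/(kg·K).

Taking heat into each body as positive, Σ m c ΔT = 0:
0.356*129*(T − 272) + 0.408*1670*(T − 27.9) + 0.412*466*(T − 27.9) = 0
45.92(T − 272) + 681.36(T − 27.9) + 191.99(T − 27.9) = 0
(45.92 + 681.36 + 191.99) T = 45.92*272 + 681.36*27.9 + 191.99*27.9
T ≈ 40.09 °C

T_f ≈ 40.1 °C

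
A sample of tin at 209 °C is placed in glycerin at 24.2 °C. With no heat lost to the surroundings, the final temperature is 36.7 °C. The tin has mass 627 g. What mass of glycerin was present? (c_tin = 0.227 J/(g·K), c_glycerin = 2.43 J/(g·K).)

m ≈ 807 g

|Q_tin| = |Q_glycerin|:
627×0.227×(209 − 36.7) = m×2.43×(36.7 − 24.2)
30.38 m = 24523  ⇒  m ≈ 807.4 g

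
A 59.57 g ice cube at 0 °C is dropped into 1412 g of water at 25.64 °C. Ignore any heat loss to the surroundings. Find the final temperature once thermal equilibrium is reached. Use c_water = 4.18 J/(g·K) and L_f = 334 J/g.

Energy balance with sensible and latent terms:
latent heat to melt: 59.57·334 = 19896; warm the meltwater: 249 T; water: 5902.2(T − 25.64)
6151.2 T = 151331 − 19896 = 131435
T ≈ 21.37 °C. Since T > 0 °C, the all-ice-melts assumption holds.

T_f ≈ 21.4 °C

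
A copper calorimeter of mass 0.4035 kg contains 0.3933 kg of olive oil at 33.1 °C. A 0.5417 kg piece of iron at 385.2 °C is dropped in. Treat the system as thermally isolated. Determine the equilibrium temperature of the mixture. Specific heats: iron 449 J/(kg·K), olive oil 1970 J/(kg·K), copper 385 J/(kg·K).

Taking heat into each body as positive, Σ m c ΔT = 0:
0.5417×449×(T − 385.2) + 0.3933×1970×(T − 33.1) + 0.4035×385×(T − 33.1) = 0
243.22(T − 385.2) + 774.8(T − 33.1) + 155.35(T − 33.1) = 0
(243.22 + 774.8 + 155.35) T = 243.22×385.2 + 774.8×33.1 + 155.35×33.1
T = 124478 / 1173.4 = 106 °C

T_f ≈ 106.1 °C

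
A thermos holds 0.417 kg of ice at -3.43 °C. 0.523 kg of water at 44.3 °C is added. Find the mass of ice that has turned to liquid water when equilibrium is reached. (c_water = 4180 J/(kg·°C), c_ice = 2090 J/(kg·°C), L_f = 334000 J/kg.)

Cooling the water to 0 °C releases 0.523·4180·44.3 = 96846 J.
Warming the ice to 0 °C takes 0.417·2090·3.43 = 2989.3 J, leaving 93857 J for melting.
Melting all 0.417 kg of ice would need 0.417·334000 = 139278 J.
93857 J < 139278 J, so only part of the ice melts and the system sits at 0 °C.
m_melted·334000 = 93857  ⇒  m_melted ≈ 0.281 kg.

m_melted ≈ 0.281 kg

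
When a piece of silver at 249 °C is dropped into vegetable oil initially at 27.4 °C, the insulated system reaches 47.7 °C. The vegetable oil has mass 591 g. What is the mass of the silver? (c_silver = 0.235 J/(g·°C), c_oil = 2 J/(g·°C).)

Taking heat into each body as positive, Σ m c ΔT = 0:
m·0.235·(47.7 − 249) + 591·2·(47.7 − 27.4) = 0
-47.31 m = -23995
m = -23995/-47.31 ≈ 507.2 g

m ≈ 507 g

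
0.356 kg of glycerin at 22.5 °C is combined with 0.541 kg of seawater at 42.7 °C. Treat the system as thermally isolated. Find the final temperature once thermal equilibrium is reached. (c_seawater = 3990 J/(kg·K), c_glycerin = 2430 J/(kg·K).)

T_f ≈ 36.9 °C

Set heat shed by the hot body equal to heat absorbed by the cold body:
0.541*3990*(42.7 − T) = 0.356*2430*(T − 22.5)
2158.6(42.7 − T) = 865.08(T − 22.5)
3023.7 T = 111636  ⇒  T ≈ 36.92 °C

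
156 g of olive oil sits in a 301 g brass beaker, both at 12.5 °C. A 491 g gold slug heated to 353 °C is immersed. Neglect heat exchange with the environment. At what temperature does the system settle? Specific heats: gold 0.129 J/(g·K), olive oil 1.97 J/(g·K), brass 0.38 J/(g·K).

T_f ≈ 57.0 °C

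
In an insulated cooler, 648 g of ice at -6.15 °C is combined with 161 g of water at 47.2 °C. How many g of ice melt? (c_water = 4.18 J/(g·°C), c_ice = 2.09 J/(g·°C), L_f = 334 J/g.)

m_melted ≈ 70.2 g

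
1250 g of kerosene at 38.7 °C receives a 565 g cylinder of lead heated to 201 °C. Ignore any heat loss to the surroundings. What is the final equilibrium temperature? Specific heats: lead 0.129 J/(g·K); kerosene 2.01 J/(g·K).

T_f ≈ 43.3 °C

|Q_lead| = |Q_kerosene|:
565·0.129·(201 − T) = 1250·2.01·(T − 38.7)
72.89(201 − T) = 2512.5(T − 38.7)
2585.4 T = 111884  ⇒  T ≈ 43.28 °C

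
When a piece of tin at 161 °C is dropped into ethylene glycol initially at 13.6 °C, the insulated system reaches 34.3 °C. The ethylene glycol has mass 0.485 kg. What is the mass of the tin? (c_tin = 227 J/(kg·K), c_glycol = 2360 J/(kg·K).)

m ≈ 0.824 kg

|Q_tin| = |Q_glycol|:
m·227·(161 − 34.3) = 0.485·2360·(34.3 − 13.6)
28761 m = 23693  ⇒  m ≈ 0.8238 kg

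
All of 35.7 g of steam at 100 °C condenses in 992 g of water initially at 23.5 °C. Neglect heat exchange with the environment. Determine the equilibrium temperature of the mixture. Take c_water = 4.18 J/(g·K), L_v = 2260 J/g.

T_f ≈ 44.9 °C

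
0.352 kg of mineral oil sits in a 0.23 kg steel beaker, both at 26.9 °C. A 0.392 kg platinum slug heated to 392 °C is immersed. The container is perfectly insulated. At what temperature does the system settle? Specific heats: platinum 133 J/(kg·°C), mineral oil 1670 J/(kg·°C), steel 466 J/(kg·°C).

T_f is the heat-capacity-weighted average of the initial temperatures:
T_f = (52.14·392 + 587.84·26.9 + 107.18·26.9) / (52.14 + 587.84 + 107.18)
    = 39133 / 747.16 ≈ 52.38 °C

T_f ≈ 52.4 °C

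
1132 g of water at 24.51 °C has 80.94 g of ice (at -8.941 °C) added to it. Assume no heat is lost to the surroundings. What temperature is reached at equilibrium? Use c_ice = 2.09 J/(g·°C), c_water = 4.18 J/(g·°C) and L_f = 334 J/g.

T_f ≈ 17.2 °C

Energy conservation, ΣQ = 0:
ice -8.941→0 °C: 80.94×2.09×8.941 = 1512.5; melt ice: 80.94×334 = 27034; meltwater 0→T: 80.94×4.18×T = 338.33 T; water: 4731.8(T − 24.51)
5070.1 T = 115975 − 28546 = 87429
T ≈ 17.24 °C (positive, so assuming full melt was valid).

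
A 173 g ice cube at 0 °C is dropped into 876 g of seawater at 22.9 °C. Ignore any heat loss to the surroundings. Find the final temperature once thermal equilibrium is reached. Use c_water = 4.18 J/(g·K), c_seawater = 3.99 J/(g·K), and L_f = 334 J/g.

T_f ≈ 5.3 °C

Heat gained plus heat lost sum to zero:
fusion: m_ice L_f = 173·334 = 57782; warm the meltwater: 723.14 T; seawater: 3495.2(T − 22.9)
4218.4 T = 80041 − 57782 = 22259
T ≈ 5.28 °C (positive, so assuming full melt was valid).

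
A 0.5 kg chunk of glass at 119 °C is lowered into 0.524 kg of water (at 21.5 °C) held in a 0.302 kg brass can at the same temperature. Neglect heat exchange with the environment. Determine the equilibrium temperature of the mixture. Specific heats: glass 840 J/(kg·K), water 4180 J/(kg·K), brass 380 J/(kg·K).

T_f ≈ 36.5 °C

Setting the total heat transfer to zero:
0.5×840×(T − 119) + 0.524×4180×(T − 21.5) + 0.302×380×(T − 21.5) = 0
(420 + 2190.3 + 114.76) T = 420×119 + 2190.3×21.5 + 114.76×21.5
T = 99539/2725.1 ≈ 36.53 °C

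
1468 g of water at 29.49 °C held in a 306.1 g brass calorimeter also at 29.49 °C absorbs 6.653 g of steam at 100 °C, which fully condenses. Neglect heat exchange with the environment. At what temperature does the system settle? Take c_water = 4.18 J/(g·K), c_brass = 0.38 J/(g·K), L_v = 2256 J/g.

T_f ≈ 32.2 °C

Energy balance with sensible and latent terms:
latent heat released on condensation: 6.653×2256 = 15009
  condensed water 100 °C→T: 27.81(T − 100)
  water warms: 1468×4.18×(T − 29.49) = 6136.2(T − 29.49)
  cup: 116.32(T − 29.49)
6280.4 T = 15009 + 2781 + 184388 = 202178
T ≈ 32.19 °C — below 100 °C, confirming all the steam condensed.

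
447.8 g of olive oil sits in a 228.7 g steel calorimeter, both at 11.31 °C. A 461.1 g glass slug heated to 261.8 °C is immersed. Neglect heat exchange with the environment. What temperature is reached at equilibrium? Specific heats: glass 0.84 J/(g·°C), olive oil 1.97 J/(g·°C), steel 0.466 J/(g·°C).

Conservation of energy gives ΣQ = 0:
461.1·0.84·(T − 261.8) + 447.8·1.97·(T − 11.31) + 228.7·0.466·(T − 11.31) = 0
387.32(T − 261.8) + 882.17(T − 11.31) + 106.57(T − 11.31) = 0
1376.1 T = 112584
T = 112584/1376.1 ≈ 81.82 °C

T_f ≈ 81.8 °C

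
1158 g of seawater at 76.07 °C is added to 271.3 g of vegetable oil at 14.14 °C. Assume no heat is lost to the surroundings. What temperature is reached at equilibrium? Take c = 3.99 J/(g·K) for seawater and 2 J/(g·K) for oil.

Taking heat into each body as positive, Σ m c ΔT = 0:
1158×3.99×(T − 76.07) + 271.3×2×(T − 14.14) = 0
4620.4(T − 76.07) + 542.6(T − 14.14) = 0
5163 T = 359148
T = 359148/5163 ≈ 69.56 °C

T_f ≈ 69.6 °C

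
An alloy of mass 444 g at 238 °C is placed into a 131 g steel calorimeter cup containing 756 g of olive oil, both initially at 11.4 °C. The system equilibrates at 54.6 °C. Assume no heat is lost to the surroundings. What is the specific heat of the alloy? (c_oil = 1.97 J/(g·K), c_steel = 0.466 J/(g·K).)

c ≈ 0.822 J/(g·K)

Conservation of energy gives ΣQ = 0:
444·c·(54.6 − 238) + 756·1.97·(54.6 − 11.4) + 131·0.466·(54.6 − 11.4) = 0
-81430 c = -66976
c = -66976/-81430 ≈ 0.8225 J/(g·K)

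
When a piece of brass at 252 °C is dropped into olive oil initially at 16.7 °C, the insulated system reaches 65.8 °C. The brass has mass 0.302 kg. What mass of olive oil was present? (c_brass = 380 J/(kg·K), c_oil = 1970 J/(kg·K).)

Let T be the final temperature. ΣQ_i = 0:
0.302×380×(65.8 − 252) + m×1970×(65.8 − 16.7) = 0
96727 m = 21368
m = 21368/96727 ≈ 0.2209 kg

m ≈ 0.221 kg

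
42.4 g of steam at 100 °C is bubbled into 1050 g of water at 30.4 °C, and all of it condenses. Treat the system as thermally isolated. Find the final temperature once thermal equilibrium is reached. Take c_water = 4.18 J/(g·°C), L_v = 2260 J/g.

Conservation of energy gives ΣQ = 0:
steam→water at 100 °C releases m L_v = 42.4×2260 = 95824
  condensate cools 100→T: 42.4×4.18×(T − 100) = 177.23(T − 100)
  water warms: 1050×4.18×(T − 30.4) = 4389(T − 30.4)
4566.2 T = 95824 + 17723 + 133426 = 246973
T ≈ 54.09 °C — below 100 °C, confirming all the steam condensed.

T_f ≈ 54.1 °C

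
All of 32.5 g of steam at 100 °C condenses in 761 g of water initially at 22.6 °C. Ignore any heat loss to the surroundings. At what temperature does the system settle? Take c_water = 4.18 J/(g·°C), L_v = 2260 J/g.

Let T be the final temperature. ΣQ_i = 0:
condense steam: −32.5×2260 = −73450; condensate cools 100→T: 32.5×4.18×(T − 100) = 135.85(T − 100); water warms: 761×4.18×(T − 22.6) = 3181(T − 22.6)
3316.8 T = 73450 + 13585 + 71890 = 158925
T ≈ 47.91 °C, under the boiling point, so the assumption holds.

T_f ≈ 47.9 °C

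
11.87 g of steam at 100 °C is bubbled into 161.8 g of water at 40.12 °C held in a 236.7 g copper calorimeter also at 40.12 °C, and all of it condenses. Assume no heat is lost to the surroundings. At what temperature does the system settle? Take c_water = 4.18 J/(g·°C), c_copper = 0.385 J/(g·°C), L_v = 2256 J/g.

T_f ≈ 76.5 °C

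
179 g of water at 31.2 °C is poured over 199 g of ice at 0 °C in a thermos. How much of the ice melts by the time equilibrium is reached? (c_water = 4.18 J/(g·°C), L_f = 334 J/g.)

Cooling the water to 0 °C releases 179×4.18×31.2 = 23344 J.
To melt every bit of ice: 199×334 = 66466 J.
That's not enough to melt it all — equilibrium is at 0 °C with ice remaining.
m_melted×334 = 23344  ⇒  m_melted ≈ 69.89 g.

m_melted ≈ 69.9 g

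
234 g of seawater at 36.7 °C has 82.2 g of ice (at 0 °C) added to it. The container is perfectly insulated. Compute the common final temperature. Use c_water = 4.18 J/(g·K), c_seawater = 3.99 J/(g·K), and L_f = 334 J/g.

Energy conservation, ΣQ = 0:
latent heat to melt: 82.2×334 = 27455
  warm the meltwater: 343.6 T
  seawater: 933.66(T − 36.7)
1277.3 T = 34265 − 27455 = 6810.5
T ≈ 5.33 °C (positive, so assuming full melt was valid).

T_f ≈ 5.3 °C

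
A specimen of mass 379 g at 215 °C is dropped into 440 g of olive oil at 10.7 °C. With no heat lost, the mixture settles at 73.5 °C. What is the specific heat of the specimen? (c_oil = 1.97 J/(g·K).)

m_s c (T_s − T_f) = m_oil c_oil (T_f − T_0):
379×c×(215 − 73.5) = 440×1.97×(73.5 − 10.7)
53628 c = 54435  ⇒  c ≈ 1.015 J/(g·K)

c ≈ 1.02 J/(g·K)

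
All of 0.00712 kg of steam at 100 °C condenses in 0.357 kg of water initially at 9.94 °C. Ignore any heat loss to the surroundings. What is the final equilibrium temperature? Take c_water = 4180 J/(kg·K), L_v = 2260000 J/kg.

T_f ≈ 22.3 °C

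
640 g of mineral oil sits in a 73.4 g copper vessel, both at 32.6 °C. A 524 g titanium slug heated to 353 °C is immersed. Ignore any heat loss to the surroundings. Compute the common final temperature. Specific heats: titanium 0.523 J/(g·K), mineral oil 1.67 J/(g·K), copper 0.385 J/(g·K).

T_f ≈ 96.6 °C

Taking heat into each body as positive, Σ m c ΔT = 0:
524×0.523×(T − 353) + 640×1.67×(T − 32.6) + 73.4×0.385×(T − 32.6) = 0
1371.1 T = 132504
T = 132504/1371.1 ≈ 96.64 °C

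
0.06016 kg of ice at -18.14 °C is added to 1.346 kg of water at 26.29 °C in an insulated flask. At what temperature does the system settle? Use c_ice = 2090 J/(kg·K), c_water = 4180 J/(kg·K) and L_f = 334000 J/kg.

Net heat exchanged in the isolated system is zero:
warm ice to 0 °C: 0.06016·2090·(0 − (-18.14)) = 2280.8
  latent heat to melt: 0.06016·334000 = 20093
  warm the meltwater: 251.47 T
  water cools: 1.346·4180·(T − 26.29) = 5626.3(T − 26.29)
5877.7 T = 147915 − 22374 = 125541
T ≈ 21.36 °C. Since T > 0 °C, the all-ice-melts assumption holds.

T_f ≈ 21.4 °C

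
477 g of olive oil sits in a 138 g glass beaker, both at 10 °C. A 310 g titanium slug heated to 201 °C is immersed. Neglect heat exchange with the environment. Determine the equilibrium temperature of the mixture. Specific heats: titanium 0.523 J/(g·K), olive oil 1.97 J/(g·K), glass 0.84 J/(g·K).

T_f ≈ 35.4 °C

Energy conservation, ΣQ = 0:
310·0.523·(T − 201) + 477·1.97·(T − 10) + 138·0.84·(T − 10) = 0
162.13(T − 201) + 939.69(T − 10) + 115.92(T − 10) = 0
(162.13 + 939.69 + 115.92) T = 162.13·201 + 939.69·10 + 115.92·10
T ≈ 35.43 °C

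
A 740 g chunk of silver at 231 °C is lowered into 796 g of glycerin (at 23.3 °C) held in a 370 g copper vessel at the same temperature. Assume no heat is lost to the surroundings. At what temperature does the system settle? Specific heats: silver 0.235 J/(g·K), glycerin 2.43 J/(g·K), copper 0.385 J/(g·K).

Setting the total heat transfer to zero:
740·0.235·(T − 231) + 796·2.43·(T − 23.3) + 370·0.385·(T − 23.3) = 0
173.9(T − 231) + 1934.3(T − 23.3) + 142.45(T − 23.3) = 0
2250.6 T = 88559
T = 88559 / 2250.6 = 39.3 °C

T_f ≈ 39.3 °C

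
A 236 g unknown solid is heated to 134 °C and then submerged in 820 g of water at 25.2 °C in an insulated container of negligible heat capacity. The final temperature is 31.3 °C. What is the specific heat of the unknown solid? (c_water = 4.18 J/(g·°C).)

c ≈ 0.863 J/(g·°C)

m_s c (T_s − T_f) = m_water c_water (T_f − T_0):
236×c×(134 − 31.3) = 820×4.18×(31.3 − 25.2)
24237 c = 20908  ⇒  c ≈ 0.8627 J/(g·°C)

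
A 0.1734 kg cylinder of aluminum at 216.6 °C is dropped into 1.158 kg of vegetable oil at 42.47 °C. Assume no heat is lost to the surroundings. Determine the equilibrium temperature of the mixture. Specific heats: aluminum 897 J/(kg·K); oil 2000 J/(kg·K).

Energy conservation, ΣQ = 0:
0.1734*897*(T − 216.6) + 1.158*2000*(T − 42.47) = 0
(155.54 + 2316) T = 155.54*216.6 + 2316*42.47
T = 132050/2471.5 ≈ 53.43 °C

T_f ≈ 53.4 °C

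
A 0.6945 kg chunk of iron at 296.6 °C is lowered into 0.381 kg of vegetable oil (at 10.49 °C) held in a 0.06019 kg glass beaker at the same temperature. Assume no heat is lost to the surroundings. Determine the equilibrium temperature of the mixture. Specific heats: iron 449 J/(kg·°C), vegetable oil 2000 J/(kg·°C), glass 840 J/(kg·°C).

Net heat exchanged in the isolated system is zero:
0.6945·449·(T − 296.6) + 0.381·2000·(T − 10.49) + 0.06019·840·(T − 10.49) = 0
1124.4 T = 101013
T = 101013 / 1124.4 = 89.8 °C

T_f ≈ 89.8 °C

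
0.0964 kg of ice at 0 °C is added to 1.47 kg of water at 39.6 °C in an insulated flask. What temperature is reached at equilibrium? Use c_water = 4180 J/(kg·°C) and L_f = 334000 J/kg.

Net heat exchanged in the isolated system is zero:
fusion: m_ice L_f = 0.0964×334000 = 32198
  meltwater 0→T: 0.0964×4180×T = 402.95 T
  water: 6144.6(T − 39.6)
6547.6 T = 243326 − 32198 = 211129
T ≈ 32.25 °C — above 0 °C, consistent with complete melting.

T_f ≈ 32.2 °C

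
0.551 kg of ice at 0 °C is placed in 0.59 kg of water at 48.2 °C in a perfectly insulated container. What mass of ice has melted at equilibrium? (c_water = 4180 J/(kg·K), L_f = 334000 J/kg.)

Cooling the water to 0 °C releases 0.59×4180×48.2 = 118871 J.
Fully melting the ice requires m_ice L_f = 0.551×334000 = 184034 J.
Since 118871 < 184034 J, not all the ice melts; equilibrium is at 0 °C.
Mass melted = 118871/334000 ≈ 0.3559 kg.

m_melted ≈ 0.356 kg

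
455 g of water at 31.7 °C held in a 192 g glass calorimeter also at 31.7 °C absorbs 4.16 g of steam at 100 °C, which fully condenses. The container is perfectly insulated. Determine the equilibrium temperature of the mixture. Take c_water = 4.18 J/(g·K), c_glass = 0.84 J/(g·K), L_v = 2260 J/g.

Taking heat into each body as positive, Σ m c ΔT = 0:
steam→water at 100 °C releases m L_v = 4.16×2260 = 9401.6; condensed water 100 °C→T: 17.39(T − 100); water warms: 455×4.18×(T − 31.7) = 1901.9(T − 31.7); cup: 161.28(T − 31.7)
2080.6 T = 9401.6 + 1738.9 + 65403 = 76543
T ≈ 36.79 °C — below 100 °C, confirming all the steam condensed.

T_f ≈ 36.8 °C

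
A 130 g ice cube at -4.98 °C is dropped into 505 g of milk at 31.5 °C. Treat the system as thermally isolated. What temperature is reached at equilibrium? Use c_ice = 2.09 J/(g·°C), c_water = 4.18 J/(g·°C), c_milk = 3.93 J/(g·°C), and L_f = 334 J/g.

T_f ≈ 7.0 °C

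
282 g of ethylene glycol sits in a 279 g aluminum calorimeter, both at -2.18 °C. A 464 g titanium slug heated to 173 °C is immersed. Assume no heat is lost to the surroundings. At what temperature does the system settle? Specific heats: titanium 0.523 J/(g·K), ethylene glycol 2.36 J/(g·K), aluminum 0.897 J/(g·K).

Net heat exchanged in the isolated system is zero:
464·0.523·(T − 173) + 282·2.36·(T − (-2.18)) + 279·0.897·(T − (-2.18)) = 0
242.67(T − 173) + 665.52(T − (-2.18)) + 250.26(T − (-2.18)) = 0
(242.67 + 665.52 + 250.26) T = 242.67·173 + 665.52·(-2.18) + 250.26·(-2.18)
T = 39986 / 1158.5 = 34.5 °C

T_f ≈ 34.5 °C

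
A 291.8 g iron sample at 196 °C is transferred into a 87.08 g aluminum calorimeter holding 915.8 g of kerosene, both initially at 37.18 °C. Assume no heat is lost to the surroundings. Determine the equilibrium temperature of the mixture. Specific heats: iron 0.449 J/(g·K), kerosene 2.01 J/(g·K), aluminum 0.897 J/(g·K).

T_f ≈ 47.3 °C

T_f is the heat-capacity-weighted average of the initial temperatures:
T_f = (131.02*196 + 1840.8*37.18 + 78.11*37.18) / (131.02 + 1840.8 + 78.11)
    = 97023 / 2049.9 ≈ 47.33 °C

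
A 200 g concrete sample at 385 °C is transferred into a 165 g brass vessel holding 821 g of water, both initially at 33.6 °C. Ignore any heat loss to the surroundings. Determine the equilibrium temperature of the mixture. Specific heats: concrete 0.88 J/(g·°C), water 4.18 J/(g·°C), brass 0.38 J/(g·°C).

T_f is the heat-capacity-weighted average of the initial temperatures:
T_f = (176*385 + 3431.8*33.6 + 62.7*33.6) / (176 + 3431.8 + 62.7)
    = 185175 / 3670.5 ≈ 50.45 °C

T_f ≈ 50.4 °C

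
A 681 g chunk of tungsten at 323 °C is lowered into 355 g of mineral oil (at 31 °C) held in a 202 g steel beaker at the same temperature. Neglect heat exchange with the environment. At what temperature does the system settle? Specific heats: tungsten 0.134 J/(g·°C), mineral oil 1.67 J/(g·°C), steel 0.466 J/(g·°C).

With ΣQ=0 the equilibrium temperature is the m·c-weighted mean:
T_f = (91.25×323 + 592.85×31 + 94.13×31) / (91.25 + 592.85 + 94.13)
    = 50771 / 778.24 ≈ 65.24 °C

T_f ≈ 65.2 °C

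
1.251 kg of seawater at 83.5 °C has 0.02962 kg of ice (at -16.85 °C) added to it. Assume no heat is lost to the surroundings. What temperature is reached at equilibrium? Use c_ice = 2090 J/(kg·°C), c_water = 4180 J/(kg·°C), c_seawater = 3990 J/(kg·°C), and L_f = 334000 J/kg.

T_f ≈ 79.3 °C

Heat gained plus heat lost sum to zero:
ice -16.85→0 °C: 0.02962·2090·16.85 = 1043.1
  melt ice: 0.02962·334000 = 9893.1
  meltwater 0→T: 0.02962·4180·T = 123.81 T
  seawater cools: 1.251·3990·(T − 83.5) = 4991.5(T − 83.5)
5115.3 T = 416789 − 10936 = 405853
T ≈ 79.34 °C — above 0 °C, consistent with complete melting.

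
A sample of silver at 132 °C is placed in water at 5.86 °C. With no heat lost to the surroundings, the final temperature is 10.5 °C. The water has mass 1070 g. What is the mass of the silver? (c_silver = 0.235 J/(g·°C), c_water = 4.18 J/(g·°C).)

m ≈ 727 g

Heat gained plus heat lost sum to zero:
m·0.235·(10.5 − 132) + 1070·4.18·(10.5 − 5.86) = 0
-28.55 m = -20753
m = -20753/-28.55 ≈ 726.8 g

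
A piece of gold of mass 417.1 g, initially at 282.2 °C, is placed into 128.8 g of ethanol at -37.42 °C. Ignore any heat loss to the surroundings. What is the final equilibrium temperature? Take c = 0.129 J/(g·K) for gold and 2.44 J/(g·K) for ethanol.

T_f = Σ m_i c_i T_i / Σ m_i c_i:
T_f = (53.81×282.2 + 314.27×(-37.42)) / (53.81 + 314.27)
    = 3424 / 368.08 ≈ 9.30 °C

T_f ≈ 9.3 °C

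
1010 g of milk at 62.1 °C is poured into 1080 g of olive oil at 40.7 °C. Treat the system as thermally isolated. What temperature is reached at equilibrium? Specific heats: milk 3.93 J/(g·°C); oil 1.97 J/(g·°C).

Let T be the final temperature. ΣQ_i = 0:
1010*3.93*(T − 62.1) + 1080*1.97*(T − 40.7) = 0
(3969.3 + 2127.6) T = 3969.3*62.1 + 2127.6*40.7
T = 333087 / 6096.9 = 54.6 °C

T_f ≈ 54.6 °C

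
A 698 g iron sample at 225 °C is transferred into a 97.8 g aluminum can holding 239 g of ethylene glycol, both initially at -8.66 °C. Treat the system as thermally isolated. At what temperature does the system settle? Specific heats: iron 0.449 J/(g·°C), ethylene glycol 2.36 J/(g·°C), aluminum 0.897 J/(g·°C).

T_f ≈ 67.2 °C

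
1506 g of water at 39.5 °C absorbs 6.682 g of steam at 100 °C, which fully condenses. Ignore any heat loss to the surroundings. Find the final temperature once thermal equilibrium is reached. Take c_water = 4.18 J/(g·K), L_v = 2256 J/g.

T_f ≈ 42.2 °C

Conservation of energy gives ΣQ = 0:
steam→water at 100 °C releases m L_v = 6.682·2256 = 15075
  condensate cools 100→T: 6.682·4.18·(T − 100) = 27.93(T − 100)
  water warms: 1506·4.18·(T − 39.5) = 6295.1(T − 39.5)
6323 T = 15075 + 2793.1 + 248656 = 266523
T ≈ 42.15 °C (< 100 °C, so full condensation is consistent).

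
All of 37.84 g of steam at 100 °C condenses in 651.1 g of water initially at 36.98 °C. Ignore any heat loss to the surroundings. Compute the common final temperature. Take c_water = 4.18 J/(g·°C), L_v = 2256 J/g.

T_f ≈ 70.1 °C

Sum of m c ΔT and latent-heat terms is zero:
steam→water at 100 °C releases m L_v = 37.84×2256 = 85367; condensed water 100 °C→T: 158.17(T − 100); original water: 2721.6(T − 36.98)
2879.8 T = 85367 + 15817 + 100645 = 201829
T ≈ 70.09 °C, under the boiling point, so the assumption holds.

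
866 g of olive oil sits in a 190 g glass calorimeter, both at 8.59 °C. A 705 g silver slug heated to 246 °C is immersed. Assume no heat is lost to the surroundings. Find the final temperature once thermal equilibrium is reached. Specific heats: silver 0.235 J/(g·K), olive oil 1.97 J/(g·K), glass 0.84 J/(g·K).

Net heat exchanged in the isolated system is zero:
705*0.235*(T − 246) + 866*1.97*(T − 8.59) + 190*0.84*(T − 8.59) = 0
165.67(T − 246) + 1706(T − 8.59) + 159.6(T − 8.59) = 0
2031.3 T = 56782
T = 56782/2031.3 ≈ 27.95 °C

T_f ≈ 28.0 °C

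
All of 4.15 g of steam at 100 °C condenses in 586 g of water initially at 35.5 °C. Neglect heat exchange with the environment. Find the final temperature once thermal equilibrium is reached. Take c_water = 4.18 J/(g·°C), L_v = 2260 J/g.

Energy conservation, ΣQ = 0:
steam→water at 100 °C releases m L_v = 4.15·2260 = 9379; condensate cools 100→T: 4.15·4.18·(T − 100) = 17.35(T − 100); water warms: 586·4.18·(T − 35.5) = 2449.5(T − 35.5)
2466.8 T = 9379 + 1734.7 + 86957 = 98070
T ≈ 39.76 °C, under the boiling point, so the assumption holds.

T_f ≈ 39.8 °C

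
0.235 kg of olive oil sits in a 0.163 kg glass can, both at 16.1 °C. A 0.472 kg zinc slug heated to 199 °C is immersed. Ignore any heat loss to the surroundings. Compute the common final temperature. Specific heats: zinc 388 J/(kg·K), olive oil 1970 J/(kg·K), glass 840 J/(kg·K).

T_f ≈ 58.9 °C

T_f = Σ m_i c_i T_i / Σ m_i c_i:
T_f = (183.14×199 + 462.95×16.1 + 136.92×16.1) / (183.14 + 462.95 + 136.92)
    = 46102 / 783.01 ≈ 58.88 °C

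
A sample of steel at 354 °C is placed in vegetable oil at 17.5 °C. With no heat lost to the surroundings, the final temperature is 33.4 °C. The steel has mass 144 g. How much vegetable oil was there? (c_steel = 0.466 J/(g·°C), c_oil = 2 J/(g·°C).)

m ≈ 677 g

Heat lost by the steel = heat gained by the oil:
144×0.466×(354 − 33.4) = m×2×(33.4 − 17.5)
31.8 m = 21514  ⇒  m ≈ 676.5 g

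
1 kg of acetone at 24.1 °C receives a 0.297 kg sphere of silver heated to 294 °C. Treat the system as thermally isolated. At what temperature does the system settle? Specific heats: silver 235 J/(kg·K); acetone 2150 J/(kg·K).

T_f ≈ 32.6 °C

|Q_silver| = |Q_acetone|:
0.297*235*(294 − T) = 1*2150*(T − 24.1)
69.8(294 − T) = 2150(T − 24.1)
2219.8 T = 72335  ⇒  T ≈ 32.59 °C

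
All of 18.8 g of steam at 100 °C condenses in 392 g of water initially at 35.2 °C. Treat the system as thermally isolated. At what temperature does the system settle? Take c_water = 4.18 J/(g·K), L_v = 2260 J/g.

Taking heat into each body as positive, Σ m c ΔT = 0:
condense steam: −18.8·2260 = −42488; condensed water 100 °C→T: 78.58(T − 100); water warms: 392·4.18·(T − 35.2) = 1638.6(T − 35.2)
1717.1 T = 42488 + 7858.4 + 57677 = 108024
T ≈ 62.91 °C — below 100 °C, confirming all the steam condensed.

T_f ≈ 62.9 °C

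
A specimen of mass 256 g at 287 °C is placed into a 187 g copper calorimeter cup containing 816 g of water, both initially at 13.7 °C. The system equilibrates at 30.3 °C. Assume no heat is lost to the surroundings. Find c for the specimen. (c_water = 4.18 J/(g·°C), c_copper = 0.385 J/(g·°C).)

c ≈ 0.88 J/(g·°C)

Let T be the final temperature. ΣQ_i = 0:
256·c·(30.3 − 287) + 816·4.18·(30.3 − 13.7) + 187·0.385·(30.3 − 13.7) = 0
-65715 c = -57816
c = -57816/-65715 ≈ 0.8798 J/(g·°C)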